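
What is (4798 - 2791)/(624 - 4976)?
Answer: -2007/4352 ≈ -0.46117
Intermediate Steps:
(4798 - 2791)/(624 - 4976) = 2007/(-4352) = 2007*(-1/4352) = -2007/4352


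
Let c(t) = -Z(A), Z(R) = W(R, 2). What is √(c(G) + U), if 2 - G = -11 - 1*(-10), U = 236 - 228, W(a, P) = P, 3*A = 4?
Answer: √6 ≈ 2.4495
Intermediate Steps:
A = 4/3 (A = (⅓)*4 = 4/3 ≈ 1.3333)
U = 8
G = 3 (G = 2 - (-11 - 1*(-10)) = 2 - (-11 + 10) = 2 - 1*(-1) = 2 + 1 = 3)
Z(R) = 2
c(t) = -2 (c(t) = -1*2 = -2)
√(c(G) + U) = √(-2 + 8) = √6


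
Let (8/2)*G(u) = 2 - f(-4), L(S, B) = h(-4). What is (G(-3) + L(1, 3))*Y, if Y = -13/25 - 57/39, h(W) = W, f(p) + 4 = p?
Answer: 966/325 ≈ 2.9723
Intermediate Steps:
f(p) = -4 + p
L(S, B) = -4
G(u) = 5/2 (G(u) = (2 - (-4 - 4))/4 = (2 - 1*(-8))/4 = (2 + 8)/4 = (¼)*10 = 5/2)
Y = -644/325 (Y = -13*1/25 - 57*1/39 = -13/25 - 19/13 = -644/325 ≈ -1.9815)
(G(-3) + L(1, 3))*Y = (5/2 - 4)*(-644/325) = -3/2*(-644/325) = 966/325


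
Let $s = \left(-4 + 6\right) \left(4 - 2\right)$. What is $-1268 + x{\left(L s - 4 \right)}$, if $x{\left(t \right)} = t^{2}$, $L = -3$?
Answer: $-1012$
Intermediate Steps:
$s = 4$ ($s = 2 \cdot 2 = 4$)
$-1268 + x{\left(L s - 4 \right)} = -1268 + \left(\left(-3\right) 4 - 4\right)^{2} = -1268 + \left(-12 - 4\right)^{2} = -1268 + \left(-16\right)^{2} = -1268 + 256 = -1012$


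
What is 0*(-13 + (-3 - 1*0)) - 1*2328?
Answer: -2328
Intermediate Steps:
0*(-13 + (-3 - 1*0)) - 1*2328 = 0*(-13 + (-3 + 0)) - 2328 = 0*(-13 - 3) - 2328 = 0*(-16) - 2328 = 0 - 2328 = -2328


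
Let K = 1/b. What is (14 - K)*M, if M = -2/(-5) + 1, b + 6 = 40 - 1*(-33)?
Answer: 6559/335 ≈ 19.579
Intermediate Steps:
b = 67 (b = -6 + (40 - 1*(-33)) = -6 + (40 + 33) = -6 + 73 = 67)
K = 1/67 ≈ 0.014925
M = 7/5 (M = -⅕*(-2) + 1 = ⅖ + 1 = 7/5 ≈ 1.4000)
(14 - K)*M = (14 - 1*1/67)*(7/5) = (14 - 1/67)*(7/5) = (937/67)*(7/5) = 6559/335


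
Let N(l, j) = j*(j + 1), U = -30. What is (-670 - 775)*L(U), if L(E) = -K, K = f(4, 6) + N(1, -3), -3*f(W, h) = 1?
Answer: 24565/3 ≈ 8188.3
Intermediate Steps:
f(W, h) = -⅓ (f(W, h) = -⅓*1 = -⅓)
N(l, j) = j*(1 + j)
K = 17/3 (K = -⅓ - 3*(1 - 3) = -⅓ - 3*(-2) = -⅓ + 6 = 17/3 ≈ 5.6667)
L(E) = -17/3 (L(E) = -1*17/3 = -17/3)
(-670 - 775)*L(U) = (-670 - 775)*(-17/3) = -1445*(-17/3) = 24565/3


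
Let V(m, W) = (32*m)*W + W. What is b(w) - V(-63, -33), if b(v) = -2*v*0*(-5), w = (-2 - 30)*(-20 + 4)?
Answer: -66495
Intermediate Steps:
w = 512 (w = -32*(-16) = 512)
b(v) = 0 (b(v) = -2*0*(-5) = 0*(-5) = 0)
V(m, W) = W + 32*W*m (V(m, W) = 32*W*m + W = W + 32*W*m)
b(w) - V(-63, -33) = 0 - (-33)*(1 + 32*(-63)) = 0 - (-33)*(1 - 2016) = 0 - (-33)*(-2015) = 0 - 1*66495 = 0 - 66495 = -66495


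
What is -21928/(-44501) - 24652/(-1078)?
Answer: 560338518/23986039 ≈ 23.361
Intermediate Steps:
-21928/(-44501) - 24652/(-1078) = -21928*(-1/44501) - 24652*(-1/1078) = 21928/44501 + 12326/539 = 560338518/23986039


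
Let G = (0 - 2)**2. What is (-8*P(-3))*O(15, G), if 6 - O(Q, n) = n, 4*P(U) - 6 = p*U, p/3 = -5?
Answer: -204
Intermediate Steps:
p = -15 (p = 3*(-5) = -15)
P(U) = 3/2 - 15*U/4 (P(U) = 3/2 + (-15*U)/4 = 3/2 - 15*U/4)
G = 4 (G = (-2)**2 = 4)
O(Q, n) = 6 - n
(-8*P(-3))*O(15, G) = (-8*(3/2 - 15/4*(-3)))*(6 - 1*4) = (-8*(3/2 + 45/4))*(6 - 4) = -8*51/4*2 = -102*2 = -204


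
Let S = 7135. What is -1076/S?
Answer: -1076/7135 ≈ -0.15081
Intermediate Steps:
-1076/S = -1076/7135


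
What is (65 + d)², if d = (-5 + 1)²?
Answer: 6561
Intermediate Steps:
d = 16 (d = (-4)² = 16)
(65 + d)² = (65 + 16)² = 81² = 6561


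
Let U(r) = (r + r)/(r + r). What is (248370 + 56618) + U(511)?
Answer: 304989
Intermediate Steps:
U(r) = 1 (U(r) = (2*r)/((2*r)) = (2*r)*(1/(2*r)) = 1)
(248370 + 56618) + U(511) = (248370 + 56618) + 1 = 304988 + 1 = 304989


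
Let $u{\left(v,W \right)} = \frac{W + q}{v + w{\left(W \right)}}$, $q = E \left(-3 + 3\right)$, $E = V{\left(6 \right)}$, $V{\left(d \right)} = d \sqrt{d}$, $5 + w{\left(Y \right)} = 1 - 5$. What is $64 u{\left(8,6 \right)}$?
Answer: $-384$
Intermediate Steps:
$w{\left(Y \right)} = -9$ ($w{\left(Y \right)} = -5 + \left(1 - 5\right) = -5 - 4 = -9$)
$V{\left(d \right)} = d^{\frac{3}{2}}$
$E = 6 \sqrt{6}$ ($E = 6^{\frac{3}{2}} = 6 \sqrt{6} \approx 14.697$)
$q = 0$ ($q = 6 \sqrt{6} \left(-3 + 3\right) = 6 \sqrt{6} \cdot 0 = 0$)
$u{\left(v,W \right)} = \frac{W}{-9 + v}$ ($u{\left(v,W \right)} = \frac{W + 0}{v - 9} = \frac{W}{-9 + v}$)
$64 u{\left(8,6 \right)} = 64 \frac{6}{-9 + 8} = 64 \frac{6}{-1} = 64 \cdot 6 \left(-1\right) = 64 \left(-6\right) = -384$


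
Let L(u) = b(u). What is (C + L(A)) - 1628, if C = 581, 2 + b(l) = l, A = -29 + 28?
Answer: -1050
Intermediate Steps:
A = -1
b(l) = -2 + l
L(u) = -2 + u
(C + L(A)) - 1628 = (581 + (-2 - 1)) - 1628 = (581 - 3) - 1628 = 578 - 1628 = -1050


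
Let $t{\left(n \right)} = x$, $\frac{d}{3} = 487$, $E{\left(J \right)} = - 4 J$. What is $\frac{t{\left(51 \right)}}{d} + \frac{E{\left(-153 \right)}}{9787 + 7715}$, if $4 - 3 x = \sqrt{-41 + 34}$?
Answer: $\frac{458734}{12785211} - \frac{i \sqrt{7}}{4383} \approx 0.03588 - 0.00060364 i$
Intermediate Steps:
$d = 1461$ ($d = 3 \cdot 487 = 1461$)
$x = \frac{4}{3} - \frac{i \sqrt{7}}{3}$ ($x = \frac{4}{3} - \frac{\sqrt{-41 + 34}}{3} = \frac{4}{3} - \frac{\sqrt{-7}}{3} = \frac{4}{3} - \frac{i \sqrt{7}}{3} \approx 1.3333 - 0.88192 i$)
$t{\left(n \right)} = \frac{4}{3} - \frac{i \sqrt{7}}{3}$
$\frac{t{\left(51 \right)}}{d} + \frac{E{\left(-153 \right)}}{9787 + 7715} = \frac{\frac{4}{3} - \frac{i \sqrt{7}}{3}}{1461} + \frac{\left(-4\right) \left(-153\right)}{9787 + 7715} = \left(\frac{4}{3} - \frac{i \sqrt{7}}{3}\right) \frac{1}{1461} + \frac{612}{17502} = \left(\frac{4}{4383} - \frac{i \sqrt{7}}{4383}\right) + 612 \cdot \frac{1}{17502} = \left(\frac{4}{4383} - \frac{i \sqrt{7}}{4383}\right) + \frac{102}{2917} = \frac{458734}{12785211} - \frac{i \sqrt{7}}{4383}$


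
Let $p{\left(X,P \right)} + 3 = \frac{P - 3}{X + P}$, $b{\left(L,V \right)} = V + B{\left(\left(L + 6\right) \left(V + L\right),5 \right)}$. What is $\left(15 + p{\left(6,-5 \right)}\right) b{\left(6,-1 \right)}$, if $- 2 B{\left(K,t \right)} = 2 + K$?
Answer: $-128$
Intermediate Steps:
$B{\left(K,t \right)} = -1 - \frac{K}{2}$ ($B{\left(K,t \right)} = - \frac{2 + K}{2} = -1 - \frac{K}{2}$)
$b{\left(L,V \right)} = -1 + V - \frac{\left(6 + L\right) \left(L + V\right)}{2}$ ($b{\left(L,V \right)} = V - \left(1 + \frac{\left(L + 6\right) \left(V + L\right)}{2}\right) = V - \left(1 + \frac{\left(6 + L\right) \left(L + V\right)}{2}\right) = -1 + V - \frac{\left(6 + L\right) \left(L + V\right)}{2}$)
$p{\left(X,P \right)} = -3 + \frac{-3 + P}{P + X}$ ($p{\left(X,P \right)} = -3 + \frac{P - 3}{X + P} = -3 + \frac{-3 + P}{P + X}$)
$\left(15 + p{\left(6,-5 \right)}\right) b{\left(6,-1 \right)} = \left(15 + \frac{-3 - 18 - -10}{-5 + 6}\right) \left(-1 - 18 - -2 - \frac{6^{2}}{2} - 3 \left(-1\right)\right) = \left(15 + \frac{-3 - 18 + 10}{1}\right) \left(-1 - 18 + 2 - 18 + 3\right) = \left(15 + 1 \left(-11\right)\right) \left(-1 - 18 + 2 - 18 + 3\right) = \left(15 - 11\right) \left(-32\right) = 4 \left(-32\right) = -128$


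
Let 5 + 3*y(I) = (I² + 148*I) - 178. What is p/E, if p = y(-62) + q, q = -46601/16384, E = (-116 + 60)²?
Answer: -90497563/154140672 ≈ -0.58711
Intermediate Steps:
y(I) = -61 + I²/3 + 148*I/3 (y(I) = -5/3 + ((I² + 148*I) - 178)/3 = -5/3 + (-178 + I² + 148*I)/3 = -5/3 + (-178/3 + I²/3 + 148*I/3) = -61 + I²/3 + 148*I/3)
E = 3136 (E = (-56)² = 3136)
q = -46601/16384 (q = -46601*1/16384 = -46601/16384 ≈ -2.8443)
p = -90497563/49152 (p = (-61 + (⅓)*(-62)² + (148/3)*(-62)) - 46601/16384 = (-61 + (⅓)*3844 - 9176/3) - 46601/16384 = (-61 + 3844/3 - 9176/3) - 46601/16384 = -5515/3 - 46601/16384 = -90497563/49152 ≈ -1841.2)
p/E = -90497563/49152/3136 = -90497563/49152*1/3136 = -90497563/154140672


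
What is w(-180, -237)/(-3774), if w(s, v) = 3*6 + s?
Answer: 27/629 ≈ 0.042925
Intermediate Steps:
w(s, v) = 18 + s
w(-180, -237)/(-3774) = (18 - 180)/(-3774) = -162*(-1/3774) = 27/629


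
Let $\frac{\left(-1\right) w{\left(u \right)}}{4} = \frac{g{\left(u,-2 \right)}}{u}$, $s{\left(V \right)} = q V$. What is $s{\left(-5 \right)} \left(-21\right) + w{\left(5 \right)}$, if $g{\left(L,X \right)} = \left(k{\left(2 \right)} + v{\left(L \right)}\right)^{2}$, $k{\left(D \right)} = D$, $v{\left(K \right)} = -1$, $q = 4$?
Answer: $\frac{2096}{5} \approx 419.2$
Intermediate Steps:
$g{\left(L,X \right)} = 1$ ($g{\left(L,X \right)} = \left(2 - 1\right)^{2} = 1^{2} = 1$)
$s{\left(V \right)} = 4 V$
$w{\left(u \right)} = - \frac{4}{u}$ ($w{\left(u \right)} = - 4 \cdot 1 \frac{1}{u} = - \frac{4}{u}$)
$s{\left(-5 \right)} \left(-21\right) + w{\left(5 \right)} = 4 \left(-5\right) \left(-21\right) - \frac{4}{5} = \left(-20\right) \left(-21\right) - \frac{4}{5} = 420 - \frac{4}{5} = \frac{2096}{5}$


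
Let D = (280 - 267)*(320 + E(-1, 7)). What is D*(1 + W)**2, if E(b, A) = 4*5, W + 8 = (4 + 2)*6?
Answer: 3717220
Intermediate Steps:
W = 28 (W = -8 + (4 + 2)*6 = -8 + 6*6 = -8 + 36 = 28)
E(b, A) = 20
D = 4420 (D = (280 - 267)*(320 + 20) = 13*340 = 4420)
D*(1 + W)**2 = 4420*(1 + 28)**2 = 4420*29**2 = 4420*841 = 3717220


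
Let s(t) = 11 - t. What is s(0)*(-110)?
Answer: -1210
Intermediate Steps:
s(0)*(-110) = (11 - 1*0)*(-110) = (11 + 0)*(-110) = 11*(-110) = -1210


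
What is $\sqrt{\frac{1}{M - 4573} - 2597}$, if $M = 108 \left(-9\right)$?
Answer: $\frac{i \sqrt{79850029470}}{5545} \approx 50.961 i$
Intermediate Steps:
$M = -972$
$\sqrt{\frac{1}{M - 4573} - 2597} = \sqrt{\frac{1}{-972 - 4573} - 2597} = \sqrt{\frac{1}{-5545} - 2597} = \sqrt{- \frac{1}{5545} - 2597} = \sqrt{- \frac{14400366}{5545}} = \frac{i \sqrt{79850029470}}{5545}$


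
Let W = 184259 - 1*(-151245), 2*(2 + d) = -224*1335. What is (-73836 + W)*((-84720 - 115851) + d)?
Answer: -91608135124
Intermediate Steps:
d = -149522 (d = -2 + (-224*1335)/2 = -2 + (1/2)*(-299040) = -2 - 149520 = -149522)
W = 335504 (W = 184259 + 151245 = 335504)
(-73836 + W)*((-84720 - 115851) + d) = (-73836 + 335504)*((-84720 - 115851) - 149522) = 261668*(-200571 - 149522) = 261668*(-350093) = -91608135124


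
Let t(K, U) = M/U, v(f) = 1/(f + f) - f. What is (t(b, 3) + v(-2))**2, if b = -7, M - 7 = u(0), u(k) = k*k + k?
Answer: 2401/144 ≈ 16.674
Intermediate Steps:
u(k) = k + k**2 (u(k) = k**2 + k = k + k**2)
M = 7 (M = 7 + 0*(1 + 0) = 7 + 0*1 = 7 + 0 = 7)
v(f) = 1/(2*f) - f
t(K, U) = 7/U
(t(b, 3) + v(-2))**2 = (7/3 + ((1/2)/(-2) - 1*(-2)))**2 = (7*(1/3) + ((1/2)*(-1/2) + 2))**2 = (7/3 + (-1/4 + 2))**2 = (7/3 + 7/4)**2 = (49/12)**2 = 2401/144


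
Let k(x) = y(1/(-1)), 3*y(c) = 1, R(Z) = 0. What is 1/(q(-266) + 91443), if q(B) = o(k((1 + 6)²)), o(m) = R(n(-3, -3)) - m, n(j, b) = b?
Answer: 3/274328 ≈ 1.0936e-5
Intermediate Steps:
y(c) = ⅓ (y(c) = (⅓)*1 = ⅓)
k(x) = ⅓
o(m) = -m (o(m) = 0 - m = -m)
q(B) = -⅓ (q(B) = -1*⅓ = -⅓)
1/(q(-266) + 91443) = 1/(-⅓ + 91443) = 1/(274328/3) = 3/274328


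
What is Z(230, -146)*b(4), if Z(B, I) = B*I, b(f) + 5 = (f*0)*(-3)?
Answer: 167900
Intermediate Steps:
b(f) = -5 (b(f) = -5 + (f*0)*(-3) = -5 + 0*(-3) = -5 + 0 = -5)
Z(230, -146)*b(4) = (230*(-146))*(-5) = -33580*(-5) = 167900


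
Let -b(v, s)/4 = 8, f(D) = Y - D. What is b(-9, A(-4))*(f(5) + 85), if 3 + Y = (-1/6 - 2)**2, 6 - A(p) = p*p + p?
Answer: -23528/9 ≈ -2614.2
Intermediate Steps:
A(p) = 6 - p - p**2 (A(p) = 6 - (p*p + p) = 6 - (p**2 + p) = 6 - (p + p**2) = 6 + (-p - p**2) = 6 - p - p**2)
Y = 61/36 (Y = -3 + (-1/6 - 2)**2 = -3 + (-13/6)**2 = -3 + 169/36 = 61/36 ≈ 1.6944)
f(D) = 61/36 - D
b(v, s) = -32 (b(v, s) = -4*8 = -32)
b(-9, A(-4))*(f(5) + 85) = -32*((61/36 - 1*5) + 85) = -32*((61/36 - 5) + 85) = -32*(-119/36 + 85) = -32*2941/36 = -23528/9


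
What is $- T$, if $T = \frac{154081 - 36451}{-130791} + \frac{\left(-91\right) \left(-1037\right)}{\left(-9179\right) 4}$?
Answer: $\frac{5553752459}{1600707452} \approx 3.4696$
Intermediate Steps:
$T = - \frac{5553752459}{1600707452}$ ($T = \left(154081 - 36451\right) \left(- \frac{1}{130791}\right) + \frac{94367}{-36716} = 117630 \left(- \frac{1}{130791}\right) + 94367 \left(- \frac{1}{36716}\right) = - \frac{39210}{43597} - \frac{94367}{36716} = - \frac{5553752459}{1600707452} \approx -3.4696$)
$- T = \left(-1\right) \left(- \frac{5553752459}{1600707452}\right) = \frac{5553752459}{1600707452}$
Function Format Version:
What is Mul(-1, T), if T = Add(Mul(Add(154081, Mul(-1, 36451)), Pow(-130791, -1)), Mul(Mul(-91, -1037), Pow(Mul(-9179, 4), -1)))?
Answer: Rational(5553752459, 1600707452) ≈ 3.4696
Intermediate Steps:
T = Rational(-5553752459, 1600707452) (T = Add(Mul(Add(154081, -36451), Rational(-1, 130791)), Mul(94367, Pow(-36716, -1))) = Add(Mul(117630, Rational(-1, 130791)), Mul(94367, Rational(-1, 36716))) = Add(Rational(-39210, 43597), Rational(-94367, 36716)) = Rational(-5553752459, 1600707452) ≈ -3.4696)
Mul(-1, T) = Mul(-1, Rational(-5553752459, 1600707452)) = Rational(5553752459, 1600707452)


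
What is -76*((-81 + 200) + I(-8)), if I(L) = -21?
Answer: -7448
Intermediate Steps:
-76*((-81 + 200) + I(-8)) = -76*((-81 + 200) - 21) = -76*(119 - 21) = -76*98 = -7448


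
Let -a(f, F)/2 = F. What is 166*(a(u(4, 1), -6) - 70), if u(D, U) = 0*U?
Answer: -9628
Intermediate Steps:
u(D, U) = 0
a(f, F) = -2*F
166*(a(u(4, 1), -6) - 70) = 166*(-2*(-6) - 70) = 166*(12 - 70) = 166*(-58) = -9628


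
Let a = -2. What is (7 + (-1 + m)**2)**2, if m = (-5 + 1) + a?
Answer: 3136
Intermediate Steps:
m = -6 (m = (-5 + 1) - 2 = -4 - 2 = -6)
(7 + (-1 + m)**2)**2 = (7 + (-1 - 6)**2)**2 = (7 + (-7)**2)**2 = (7 + 49)**2 = 56**2 = 3136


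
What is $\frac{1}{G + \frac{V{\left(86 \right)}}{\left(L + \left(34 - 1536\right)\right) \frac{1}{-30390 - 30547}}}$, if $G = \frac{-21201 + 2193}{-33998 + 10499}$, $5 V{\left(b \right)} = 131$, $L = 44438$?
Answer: $- \frac{560529480}{20389548257} \approx -0.027491$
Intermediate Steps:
$V{\left(b \right)} = \frac{131}{5}$ ($V{\left(b \right)} = \frac{1}{5} \cdot 131 = \frac{131}{5}$)
$G = \frac{2112}{2611}$ ($G = - \frac{19008}{-23499} = \left(-19008\right) \left(- \frac{1}{23499}\right) = \frac{2112}{2611} \approx 0.80889$)
$\frac{1}{G + \frac{V{\left(86 \right)}}{\left(L + \left(34 - 1536\right)\right) \frac{1}{-30390 - 30547}}} = \frac{1}{\frac{2112}{2611} + \frac{131}{5 \frac{44438 + \left(34 - 1536\right)}{-30390 - 30547}}} = \frac{1}{\frac{2112}{2611} + \frac{131}{5 \frac{44438 + \left(34 - 1536\right)}{-60937}}} = \frac{1}{\frac{2112}{2611} + \frac{131}{5 \left(44438 - 1502\right) \left(- \frac{1}{60937}\right)}} = \frac{1}{\frac{2112}{2611} + \frac{131}{5 \cdot 42936 \left(- \frac{1}{60937}\right)}} = \frac{1}{\frac{2112}{2611} + \frac{131}{5 \left(- \frac{42936}{60937}\right)}} = \frac{1}{\frac{2112}{2611} + \frac{131}{5} \left(- \frac{60937}{42936}\right)} = \frac{1}{\frac{2112}{2611} - \frac{7982747}{214680}} = \frac{1}{- \frac{20389548257}{560529480}} = - \frac{560529480}{20389548257}$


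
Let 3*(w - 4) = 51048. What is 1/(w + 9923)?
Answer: 1/26943 ≈ 3.7115e-5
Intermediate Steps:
w = 17020 (w = 4 + (⅓)*51048 = 4 + 17016 = 17020)
1/(w + 9923) = 1/(17020 + 9923) = 1/26943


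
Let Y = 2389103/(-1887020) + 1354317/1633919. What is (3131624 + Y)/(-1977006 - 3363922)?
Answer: -9655540242480041803/16467351264276720640 ≈ -0.58634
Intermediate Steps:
Y = -1347977519317/3083237831380 (Y = 2389103*(-1/1887020) + 1354317*(1/1633919) = -2389103/1887020 + 1354317/1633919 = -1347977519317/3083237831380 ≈ -0.43720)
(3131624 + Y)/(-1977006 - 3363922) = (3131624 - 1347977519317/3083237831380)/(-1977006 - 3363922) = (9655540242480041803/3083237831380)/(-5340928) = (9655540242480041803/3083237831380)*(-1/5340928) = -9655540242480041803/16467351264276720640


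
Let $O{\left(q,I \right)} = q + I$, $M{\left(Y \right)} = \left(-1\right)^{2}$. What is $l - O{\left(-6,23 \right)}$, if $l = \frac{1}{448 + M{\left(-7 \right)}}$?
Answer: $- \frac{7632}{449} \approx -16.998$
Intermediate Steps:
$M{\left(Y \right)} = 1$
$O{\left(q,I \right)} = I + q$
$l = \frac{1}{449}$ ($l = \frac{1}{448 + 1} = \frac{1}{449} \approx 0.0022272$)
$l - O{\left(-6,23 \right)} = \frac{1}{449} - \left(23 - 6\right) = \frac{1}{449} - 17 = - \frac{7632}{449}$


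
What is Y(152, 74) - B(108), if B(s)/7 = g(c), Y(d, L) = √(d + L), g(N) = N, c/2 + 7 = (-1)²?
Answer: 84 + √226 ≈ 99.033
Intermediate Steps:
c = -12 (c = -14 + 2*(-1)² = -14 + 2*1 = -14 + 2 = -12)
Y(d, L) = √(L + d)
B(s) = -84 (B(s) = 7*(-12) = -84)
Y(152, 74) - B(108) = √(74 + 152) - 1*(-84) = √226 + 84 = 84 + √226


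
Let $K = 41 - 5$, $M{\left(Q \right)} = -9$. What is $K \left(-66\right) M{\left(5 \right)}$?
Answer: $21384$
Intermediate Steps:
$K = 36$
$K \left(-66\right) M{\left(5 \right)} = 36 \left(-66\right) \left(-9\right) = \left(-2376\right) \left(-9\right) = 21384$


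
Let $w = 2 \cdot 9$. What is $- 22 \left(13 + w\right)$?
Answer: $-682$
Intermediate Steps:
$w = 18$
$- 22 \left(13 + w\right) = - 22 \left(13 + 18\right) = \left(-22\right) 31 = -682$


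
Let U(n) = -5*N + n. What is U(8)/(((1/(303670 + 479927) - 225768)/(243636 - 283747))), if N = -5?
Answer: 1037218355811/176911127495 ≈ 5.8629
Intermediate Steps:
U(n) = 25 + n (U(n) = -5*(-5) + n = 25 + n)
U(8)/(((1/(303670 + 479927) - 225768)/(243636 - 283747))) = (25 + 8)/(((1/(303670 + 479927) - 225768)/(243636 - 283747))) = 33/(((1/783597 - 225768)/(-40111))) = 33/(((1/783597 - 225768)*(-1/40111))) = 33/((-176911127495/783597*(-1/40111))) = 33/(176911127495/31430859267) = 33*(31430859267/176911127495) = 1037218355811/176911127495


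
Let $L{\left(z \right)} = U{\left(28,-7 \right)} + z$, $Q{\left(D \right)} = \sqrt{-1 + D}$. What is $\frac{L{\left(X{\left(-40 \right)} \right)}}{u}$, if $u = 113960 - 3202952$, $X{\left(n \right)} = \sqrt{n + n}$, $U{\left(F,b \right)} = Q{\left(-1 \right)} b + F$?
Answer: $- \frac{7}{772248} - \frac{i \sqrt{5}}{772248} + \frac{7 i \sqrt{2}}{3088992} \approx -9.0644 \cdot 10^{-6} + 3.0923 \cdot 10^{-7} i$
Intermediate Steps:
$U{\left(F,b \right)} = F + i b \sqrt{2}$ ($U{\left(F,b \right)} = \sqrt{-1 - 1} b + F = \sqrt{-2} b + F = i \sqrt{2} b + F = i b \sqrt{2} + F = F + i b \sqrt{2}$)
$X{\left(n \right)} = \sqrt{2} \sqrt{n}$ ($X{\left(n \right)} = \sqrt{2 n} = \sqrt{2} \sqrt{n}$)
$L{\left(z \right)} = 28 + z - 7 i \sqrt{2}$ ($L{\left(z \right)} = \left(28 + i \left(-7\right) \sqrt{2}\right) + z = \left(28 - 7 i \sqrt{2}\right) + z = 28 + z - 7 i \sqrt{2}$)
$u = -3088992$ ($u = 113960 - 3202952 = -3088992$)
$\frac{L{\left(X{\left(-40 \right)} \right)}}{u} = \frac{28 + \sqrt{2} \sqrt{-40} - 7 i \sqrt{2}}{-3088992} = \left(28 + \sqrt{2} \cdot 2 i \sqrt{10} - 7 i \sqrt{2}\right) \left(- \frac{1}{3088992}\right) = \left(28 + 4 i \sqrt{5} - 7 i \sqrt{2}\right) \left(- \frac{1}{3088992}\right) = \left(28 - 7 i \sqrt{2} + 4 i \sqrt{5}\right) \left(- \frac{1}{3088992}\right) = - \frac{7}{772248} - \frac{i \sqrt{5}}{772248} + \frac{7 i \sqrt{2}}{3088992}$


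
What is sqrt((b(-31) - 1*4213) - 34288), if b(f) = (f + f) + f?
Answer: I*sqrt(38594) ≈ 196.45*I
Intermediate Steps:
b(f) = 3*f (b(f) = 2*f + f = 3*f)
sqrt((b(-31) - 1*4213) - 34288) = sqrt((3*(-31) - 1*4213) - 34288) = sqrt((-93 - 4213) - 34288) = sqrt(-4306 - 34288) = sqrt(-38594) = I*sqrt(38594)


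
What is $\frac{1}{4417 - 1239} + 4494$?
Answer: $\frac{14281933}{3178} \approx 4494.0$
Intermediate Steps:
$\frac{1}{4417 - 1239} + 4494 = \frac{1}{3178} + 4494 = \frac{14281933}{3178}$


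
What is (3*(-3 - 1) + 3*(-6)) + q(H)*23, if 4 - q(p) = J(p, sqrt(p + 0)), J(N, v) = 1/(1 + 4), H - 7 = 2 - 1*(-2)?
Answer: 287/5 ≈ 57.400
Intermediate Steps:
H = 11 (H = 7 + (2 - 1*(-2)) = 7 + (2 + 2) = 7 + 4 = 11)
J(N, v) = 1/5
q(p) = 19/5 (q(p) = 4 - 1*1/5 = 4 - 1/5 = 19/5)
(3*(-3 - 1) + 3*(-6)) + q(H)*23 = (3*(-3 - 1) + 3*(-6)) + (19/5)*23 = (3*(-4) - 18) + 437/5 = (-12 - 18) + 437/5 = -30 + 437/5 = 287/5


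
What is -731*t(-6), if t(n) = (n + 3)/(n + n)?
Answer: -731/4 ≈ -182.75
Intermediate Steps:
t(n) = (3 + n)/(2*n) (t(n) = (3 + n)/((2*n)) = (3 + n)*(1/(2*n)) = (3 + n)/(2*n))
-731*t(-6) = -731*(3 - 6)/(2*(-6)) = -731*(-1)*(-3)/(2*6) = -731*1/4 = -731/4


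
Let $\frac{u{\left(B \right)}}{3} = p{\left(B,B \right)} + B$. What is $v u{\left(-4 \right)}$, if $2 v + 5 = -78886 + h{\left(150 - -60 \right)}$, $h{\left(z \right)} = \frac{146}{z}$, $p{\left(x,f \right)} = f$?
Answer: $\frac{33133928}{35} \approx 9.4668 \cdot 10^{5}$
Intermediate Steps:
$u{\left(B \right)} = 6 B$ ($u{\left(B \right)} = 3 \left(B + B\right) = 3 \cdot 2 B = 6 B$)
$v = - \frac{4141741}{105}$ ($v = - \frac{5}{2} + \frac{-78886 + \frac{146}{150 - -60}}{2} = - \frac{5}{2} + \frac{-78886 + \frac{146}{150 + 60}}{2} = - \frac{5}{2} + \frac{-78886 + \frac{146}{210}}{2} = - \frac{5}{2} + \frac{-78886 + 146 \cdot \frac{1}{210}}{2} = - \frac{5}{2} + \frac{-78886 + \frac{73}{105}}{2} = - \frac{5}{2} + \frac{1}{2} \left(- \frac{8282957}{105}\right) = - \frac{5}{2} - \frac{8282957}{210} = - \frac{4141741}{105} \approx -39445.0$)
$v u{\left(-4 \right)} = - \frac{4141741 \cdot 6 \left(-4\right)}{105} = \left(- \frac{4141741}{105}\right) \left(-24\right) = \frac{33133928}{35}$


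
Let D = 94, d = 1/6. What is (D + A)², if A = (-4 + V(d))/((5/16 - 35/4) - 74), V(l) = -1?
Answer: 15392372356/1739761 ≈ 8847.4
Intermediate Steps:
d = ⅙ ≈ 0.16667
A = 80/1319 (A = (-4 - 1)/((5/16 - 35/4) - 74) = -5/((5*(1/16) - 35*¼) - 74) = -5/((5/16 - 35/4) - 74) = -5/(-135/16 - 74) = -5/(-1319/16) = -5*(-16/1319) = 80/1319 ≈ 0.060652)
(D + A)² = (94 + 80/1319)² = (124066/1319)² = 15392372356/1739761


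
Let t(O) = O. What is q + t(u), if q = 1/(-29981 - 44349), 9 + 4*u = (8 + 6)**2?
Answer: 6949853/148660 ≈ 46.750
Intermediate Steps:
u = 187/4 (u = -9/4 + (8 + 6)**2/4 = -9/4 + (1/4)*14**2 = -9/4 + (1/4)*196 = -9/4 + 49 = 187/4 ≈ 46.750)
q = -1/74330 (q = 1/(-74330) = -1/74330 ≈ -1.3454e-5)
q + t(u) = -1/74330 + 187/4 = 6949853/148660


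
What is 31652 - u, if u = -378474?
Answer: 410126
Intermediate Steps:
31652 - u = 31652 - 1*(-378474) = 31652 + 378474 = 410126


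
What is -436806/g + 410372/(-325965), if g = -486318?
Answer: -9531303751/26420441145 ≈ -0.36075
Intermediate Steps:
-436806/g + 410372/(-325965) = -436806/(-486318) + 410372/(-325965) = -436806*(-1/486318) + 410372*(-1/325965) = 72801/81053 - 410372/325965 = -9531303751/26420441145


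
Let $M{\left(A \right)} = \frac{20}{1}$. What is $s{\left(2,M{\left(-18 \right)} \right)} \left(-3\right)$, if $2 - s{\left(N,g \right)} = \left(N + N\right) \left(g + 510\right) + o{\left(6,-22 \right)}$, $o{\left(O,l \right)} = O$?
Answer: $6372$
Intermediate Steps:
$M{\left(A \right)} = 20$ ($M{\left(A \right)} = 20 \cdot 1 = 20$)
$s{\left(N,g \right)} = -4 - 2 N \left(510 + g\right)$ ($s{\left(N,g \right)} = 2 - \left(\left(N + N\right) \left(g + 510\right) + 6\right) = 2 - \left(2 N \left(510 + g\right) + 6\right) = 2 - \left(6 + 2 N \left(510 + g\right)\right) = -4 - 2 N \left(510 + g\right)$)
$s{\left(2,M{\left(-18 \right)} \right)} \left(-3\right) = \left(-4 - 2040 - 4 \cdot 20\right) \left(-3\right) = \left(-4 - 2040 - 80\right) \left(-3\right) = \left(-2124\right) \left(-3\right) = 6372$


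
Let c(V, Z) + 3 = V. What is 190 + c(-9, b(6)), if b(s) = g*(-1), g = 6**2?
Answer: 178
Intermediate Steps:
g = 36
b(s) = -36 (b(s) = 36*(-1) = -36)
c(V, Z) = -3 + V
190 + c(-9, b(6)) = 190 + (-3 - 9) = 190 - 12 = 178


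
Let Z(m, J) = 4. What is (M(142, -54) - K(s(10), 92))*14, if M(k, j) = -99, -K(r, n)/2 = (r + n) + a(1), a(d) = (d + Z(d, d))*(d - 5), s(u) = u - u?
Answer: 630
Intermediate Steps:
s(u) = 0
a(d) = (-5 + d)*(4 + d) (a(d) = (d + 4)*(d - 5) = (4 + d)*(-5 + d) = (-5 + d)*(4 + d))
K(r, n) = 40 - 2*n - 2*r (K(r, n) = -2*((r + n) + (-20 + 1² - 1*1)) = -2*((n + r) + (-20 + 1 - 1)) = -2*((n + r) - 20) = -2*(-20 + n + r) = 40 - 2*n - 2*r)
(M(142, -54) - K(s(10), 92))*14 = (-99 - (40 - 2*92 - 2*0))*14 = (-99 - (40 - 184 + 0))*14 = (-99 - 1*(-144))*14 = (-99 + 144)*14 = 45*14 = 630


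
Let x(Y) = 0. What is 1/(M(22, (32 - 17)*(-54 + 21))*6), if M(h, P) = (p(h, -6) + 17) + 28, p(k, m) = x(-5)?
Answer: 1/270 ≈ 0.0037037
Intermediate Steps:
p(k, m) = 0
M(h, P) = 45 (M(h, P) = (0 + 17) + 28 = 17 + 28 = 45)
1/(M(22, (32 - 17)*(-54 + 21))*6) = 1/(45*6) = 1/270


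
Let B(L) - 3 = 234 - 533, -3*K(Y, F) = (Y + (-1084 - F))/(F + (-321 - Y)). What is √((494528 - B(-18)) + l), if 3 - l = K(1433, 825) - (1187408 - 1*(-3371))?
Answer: √13092725117226/2787 ≈ 1298.3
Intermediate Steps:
K(Y, F) = -(-1084 + Y - F)/(3*(-321 + F - Y)) (K(Y, F) = -(Y + (-1084 - F))/(3*(F + (-321 - Y))) = -(-1084 + Y - F)/(3*(-321 + F - Y)))
B(L) = -296 (B(L) = 3 + (234 - 533) = 3 - 299 = -296)
l = 3318709910/2787 (l = 3 - ((-1084 + 1433 - 1*825)/(3*(321 + 1433 - 1*825)) - (1187408 - 1*(-3371))) = 3 - ((-1084 + 1433 - 825)/(3*(321 + 1433 - 825)) - (1187408 + 3371)) = 3 - ((⅓)*(-476)/929 - 1*1190779) = 3 - ((⅓)*(1/929)*(-476) - 1190779) = 3 - (-476/2787 - 1190779) = 3 - 1*(-3318701549/2787) = 3 + 3318701549/2787 = 3318709910/2787 ≈ 1.1908e+6)
√((494528 - B(-18)) + l) = √((494528 - 1*(-296)) + 3318709910/2787) = √((494528 + 296) + 3318709910/2787) = √(494824 + 3318709910/2787) = √(4697784398/2787) = √13092725117226/2787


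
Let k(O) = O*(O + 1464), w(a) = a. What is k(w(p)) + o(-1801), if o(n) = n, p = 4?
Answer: 4071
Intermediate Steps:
k(O) = O*(1464 + O)
k(w(p)) + o(-1801) = 4*(1464 + 4) - 1801 = 4*1468 - 1801 = 5872 - 1801 = 4071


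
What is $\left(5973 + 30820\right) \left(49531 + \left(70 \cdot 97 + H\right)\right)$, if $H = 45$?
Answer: $2073874238$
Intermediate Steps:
$\left(5973 + 30820\right) \left(49531 + \left(70 \cdot 97 + H\right)\right) = \left(5973 + 30820\right) \left(49531 + \left(70 \cdot 97 + 45\right)\right) = 36793 \left(49531 + \left(6790 + 45\right)\right) = 36793 \left(49531 + 6835\right) = 36793 \cdot 56366 = 2073874238$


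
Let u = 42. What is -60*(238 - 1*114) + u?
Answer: -7398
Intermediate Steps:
-60*(238 - 1*114) + u = -60*(238 - 1*114) + 42 = -60*(238 - 114) + 42 = -60*124 + 42 = -7440 + 42 = -7398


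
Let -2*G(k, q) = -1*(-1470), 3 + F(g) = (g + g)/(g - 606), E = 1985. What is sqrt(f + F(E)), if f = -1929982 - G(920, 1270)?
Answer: 2*I*sqrt(917183856155)/1379 ≈ 1389.0*I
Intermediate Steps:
F(g) = -3 + 2*g/(-606 + g) (F(g) = -3 + (g + g)/(g - 606) = -3 + (2*g)/(-606 + g) = -3 + 2*g/(-606 + g))
G(k, q) = -735 (G(k, q) = -(-1)*(-1470)/2 = -1/2*1470 = -735)
f = -1929247 (f = -1929982 - 1*(-735) = -1929982 + 735 = -1929247)
sqrt(f + F(E)) = sqrt(-1929247 + (1818 - 1*1985)/(-606 + 1985)) = sqrt(-1929247 + (1818 - 1985)/1379) = sqrt(-1929247 + (1/1379)*(-167)) = sqrt(-1929247 - 167/1379) = sqrt(-2660431780/1379) = 2*I*sqrt(917183856155)/1379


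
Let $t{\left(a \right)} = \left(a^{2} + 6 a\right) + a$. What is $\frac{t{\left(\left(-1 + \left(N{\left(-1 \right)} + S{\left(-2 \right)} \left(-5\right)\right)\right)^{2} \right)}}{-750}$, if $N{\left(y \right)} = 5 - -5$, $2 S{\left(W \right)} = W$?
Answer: $- \frac{19894}{375} \approx -53.051$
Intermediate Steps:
$S{\left(W \right)} = \frac{W}{2}$
$N{\left(y \right)} = 10$ ($N{\left(y \right)} = 5 + 5 = 10$)
$t{\left(a \right)} = a^{2} + 7 a$
$\frac{t{\left(\left(-1 + \left(N{\left(-1 \right)} + S{\left(-2 \right)} \left(-5\right)\right)\right)^{2} \right)}}{-750} = \frac{\left(-1 + \left(10 + \frac{1}{2} \left(-2\right) \left(-5\right)\right)\right)^{2} \left(7 + \left(-1 + \left(10 + \frac{1}{2} \left(-2\right) \left(-5\right)\right)\right)^{2}\right)}{-750} = \left(-1 + \left(10 - -5\right)\right)^{2} \left(7 + \left(-1 + \left(10 - -5\right)\right)^{2}\right) \left(- \frac{1}{750}\right) = \left(-1 + \left(10 + 5\right)\right)^{2} \left(7 + \left(-1 + \left(10 + 5\right)\right)^{2}\right) \left(- \frac{1}{750}\right) = \left(-1 + 15\right)^{2} \left(7 + \left(-1 + 15\right)^{2}\right) \left(- \frac{1}{750}\right) = 14^{2} \left(7 + 14^{2}\right) \left(- \frac{1}{750}\right) = 196 \left(7 + 196\right) \left(- \frac{1}{750}\right) = 196 \cdot 203 \left(- \frac{1}{750}\right) = 39788 \left(- \frac{1}{750}\right) = - \frac{19894}{375}$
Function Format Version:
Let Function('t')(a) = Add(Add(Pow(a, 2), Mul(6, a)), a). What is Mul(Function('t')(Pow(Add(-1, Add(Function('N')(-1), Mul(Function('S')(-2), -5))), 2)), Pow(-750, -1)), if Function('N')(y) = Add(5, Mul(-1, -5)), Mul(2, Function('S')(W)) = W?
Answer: Rational(-19894, 375) ≈ -53.051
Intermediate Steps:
Function('S')(W) = Mul(Rational(1, 2), W)
Function('N')(y) = 10 (Function('N')(y) = Add(5, 5) = 10)
Function('t')(a) = Add(Pow(a, 2), Mul(7, a))
Mul(Function('t')(Pow(Add(-1, Add(Function('N')(-1), Mul(Function('S')(-2), -5))), 2)), Pow(-750, -1)) = Mul(Mul(Pow(Add(-1, Add(10, Mul(Mul(Rational(1, 2), -2), -5))), 2), Add(7, Pow(Add(-1, Add(10, Mul(Mul(Rational(1, 2), -2), -5))), 2))), Pow(-750, -1)) = Mul(Mul(Pow(Add(-1, Add(10, Mul(-1, -5))), 2), Add(7, Pow(Add(-1, Add(10, Mul(-1, -5))), 2))), Rational(-1, 750)) = Mul(Mul(Pow(Add(-1, Add(10, 5)), 2), Add(7, Pow(Add(-1, Add(10, 5)), 2))), Rational(-1, 750)) = Mul(Mul(Pow(Add(-1, 15), 2), Add(7, Pow(Add(-1, 15), 2))), Rational(-1, 750)) = Mul(Mul(Pow(14, 2), Add(7, Pow(14, 2))), Rational(-1, 750)) = Mul(Mul(196, Add(7, 196)), Rational(-1, 750)) = Mul(Mul(196, 203), Rational(-1, 750)) = Mul(39788, Rational(-1, 750)) = Rational(-19894, 375)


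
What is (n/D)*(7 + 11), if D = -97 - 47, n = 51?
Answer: -51/8 ≈ -6.3750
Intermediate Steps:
D = -144
(n/D)*(7 + 11) = (51/(-144))*(7 + 11) = (51*(-1/144))*18 = -17/48*18 = -51/8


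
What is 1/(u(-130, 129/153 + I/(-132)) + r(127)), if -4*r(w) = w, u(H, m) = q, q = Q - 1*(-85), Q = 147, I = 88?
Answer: 4/801 ≈ 0.0049938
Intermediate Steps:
q = 232 (q = 147 - 1*(-85) = 147 + 85 = 232)
u(H, m) = 232
r(w) = -w/4
1/(u(-130, 129/153 + I/(-132)) + r(127)) = 1/(232 - ¼*127) = 1/(232 - 127/4) = 1/(801/4) = 4/801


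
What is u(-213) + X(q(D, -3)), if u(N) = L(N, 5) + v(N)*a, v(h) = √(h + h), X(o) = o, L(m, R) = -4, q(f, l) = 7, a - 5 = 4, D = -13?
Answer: 3 + 9*I*√426 ≈ 3.0 + 185.76*I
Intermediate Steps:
a = 9 (a = 5 + 4 = 9)
v(h) = √2*√h (v(h) = √(2*h) = √2*√h)
u(N) = -4 + 9*√2*√N (u(N) = -4 + (√2*√N)*9 = -4 + 9*√2*√N)
u(-213) + X(q(D, -3)) = (-4 + 9*√2*√(-213)) + 7 = (-4 + 9*√2*(I*√213)) + 7 = (-4 + 9*I*√426) + 7 = 3 + 9*I*√426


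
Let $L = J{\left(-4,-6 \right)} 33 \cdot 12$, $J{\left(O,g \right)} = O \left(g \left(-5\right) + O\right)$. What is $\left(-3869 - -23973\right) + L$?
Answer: $-21080$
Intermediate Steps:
$J{\left(O,g \right)} = O \left(O - 5 g\right)$ ($J{\left(O,g \right)} = O \left(- 5 g + O\right) = O \left(O - 5 g\right)$)
$L = -41184$ ($L = - 4 \left(-4 - -30\right) 33 \cdot 12 = - 4 \left(-4 + 30\right) 33 \cdot 12 = \left(-4\right) 26 \cdot 33 \cdot 12 = \left(-104\right) 33 \cdot 12 = \left(-3432\right) 12 = -41184$)
$\left(-3869 - -23973\right) + L = \left(-3869 - -23973\right) - 41184 = \left(-3869 + 23973\right) - 41184 = 20104 - 41184 = -21080$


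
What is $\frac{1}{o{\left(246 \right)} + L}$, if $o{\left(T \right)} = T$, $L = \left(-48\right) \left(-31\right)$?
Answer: $\frac{1}{1734} \approx 0.0005767$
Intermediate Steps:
$L = 1488$
$\frac{1}{o{\left(246 \right)} + L} = \frac{1}{246 + 1488} = \frac{1}{1734}$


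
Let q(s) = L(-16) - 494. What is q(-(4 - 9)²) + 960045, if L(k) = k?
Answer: 959535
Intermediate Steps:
q(s) = -510 (q(s) = -16 - 494 = -510)
q(-(4 - 9)²) + 960045 = -510 + 960045 = 959535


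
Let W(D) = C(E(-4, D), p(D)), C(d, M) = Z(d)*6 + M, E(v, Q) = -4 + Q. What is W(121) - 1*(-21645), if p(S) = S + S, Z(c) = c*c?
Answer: 104021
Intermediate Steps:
Z(c) = c²
p(S) = 2*S
C(d, M) = M + 6*d² (C(d, M) = d²*6 + M = 6*d² + M = M + 6*d²)
W(D) = 2*D + 6*(-4 + D)²
W(121) - 1*(-21645) = (2*121 + 6*(-4 + 121)²) - 1*(-21645) = (242 + 6*117²) + 21645 = (242 + 6*13689) + 21645 = (242 + 82134) + 21645 = 82376 + 21645 = 104021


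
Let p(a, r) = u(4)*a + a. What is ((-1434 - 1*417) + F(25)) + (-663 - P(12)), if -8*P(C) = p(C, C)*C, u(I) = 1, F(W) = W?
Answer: -2453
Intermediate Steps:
p(a, r) = 2*a (p(a, r) = 1*a + a = a + a = 2*a)
P(C) = -C**2/4 (P(C) = -2*C*C/8 = -C**2/4)
((-1434 - 1*417) + F(25)) + (-663 - P(12)) = ((-1434 - 1*417) + 25) + (-663 - (-1)*12**2/4) = ((-1434 - 417) + 25) + (-663 - (-1)*144/4) = (-1851 + 25) + (-663 - 1*(-36)) = -1826 + (-663 + 36) = -1826 - 627 = -2453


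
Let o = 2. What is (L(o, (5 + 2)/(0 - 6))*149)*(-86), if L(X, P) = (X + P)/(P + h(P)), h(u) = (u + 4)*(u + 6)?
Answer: -384420/451 ≈ -852.37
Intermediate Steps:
h(u) = (4 + u)*(6 + u)
L(X, P) = (P + X)/(24 + P² + 11*P) (L(X, P) = (X + P)/(P + (24 + P² + 10*P)) = (P + X)/(24 + P² + 11*P))
(L(o, (5 + 2)/(0 - 6))*149)*(-86) = ((((5 + 2)/(0 - 6) + 2)/(24 + ((5 + 2)/(0 - 6))² + 11*((5 + 2)/(0 - 6))))*149)*(-86) = (((7/(-6) + 2)/(24 + (7/(-6))² + 11*(7/(-6))))*149)*(-86) = (((7*(-⅙) + 2)/(24 + (7*(-⅙))² + 11*(7*(-⅙))))*149)*(-86) = (((-7/6 + 2)/(24 + (-7/6)² + 11*(-7/6)))*149)*(-86) = (((⅚)/(24 + 49/36 - 77/6))*149)*(-86) = (((⅚)/(451/36))*149)*(-86) = (((36/451)*(⅚))*149)*(-86) = ((30/451)*149)*(-86) = (4470/451)*(-86) = -384420/451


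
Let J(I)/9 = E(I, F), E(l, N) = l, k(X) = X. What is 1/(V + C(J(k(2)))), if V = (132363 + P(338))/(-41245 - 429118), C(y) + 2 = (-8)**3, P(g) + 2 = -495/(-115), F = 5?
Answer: -10818349/5563675788 ≈ -0.0019445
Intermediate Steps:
P(g) = 53/23 (P(g) = -2 - 495/(-115) = -2 - 495*(-1/115) = -2 + 99/23 = 53/23)
J(I) = 9*I
C(y) = -514 (C(y) = -2 + (-8)**3 = -2 - 512 = -514)
V = -3044402/10818349 (V = (132363 + 53/23)/(-41245 - 429118) = (3044402/23)/(-470363) = (3044402/23)*(-1/470363) = -3044402/10818349 ≈ -0.28141)
1/(V + C(J(k(2)))) = 1/(-3044402/10818349 - 514) = 1/(-5563675788/10818349) = -10818349/5563675788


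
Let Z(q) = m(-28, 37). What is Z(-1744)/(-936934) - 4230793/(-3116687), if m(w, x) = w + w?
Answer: 283153453081/208580715547 ≈ 1.3575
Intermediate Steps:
m(w, x) = 2*w
Z(q) = -56 (Z(q) = 2*(-28) = -56)
Z(-1744)/(-936934) - 4230793/(-3116687) = -56/(-936934) - 4230793/(-3116687) = -56*(-1/936934) - 4230793*(-1/3116687) = 28/468467 + 604399/445241 = 283153453081/208580715547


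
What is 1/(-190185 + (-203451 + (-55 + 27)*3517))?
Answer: -1/492112 ≈ -2.0321e-6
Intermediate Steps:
1/(-190185 + (-203451 + (-55 + 27)*3517)) = 1/(-190185 + (-203451 - 28*3517)) = 1/(-190185 + (-203451 - 98476)) = 1/(-190185 - 301927) = 1/(-492112) = -1/492112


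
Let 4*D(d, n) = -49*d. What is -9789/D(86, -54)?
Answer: 19578/2107 ≈ 9.2919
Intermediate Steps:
D(d, n) = -49*d/4 (D(d, n) = (-49*d)/4 = -49*d/4)
-9789/D(86, -54) = -9789/((-49/4*86)) = -9789/(-2107/2) = -9789*(-2/2107) = 19578/2107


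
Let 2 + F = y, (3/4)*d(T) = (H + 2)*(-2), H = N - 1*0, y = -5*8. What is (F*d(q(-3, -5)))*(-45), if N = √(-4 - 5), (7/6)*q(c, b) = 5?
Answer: -10080 - 15120*I ≈ -10080.0 - 15120.0*I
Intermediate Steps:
q(c, b) = 30/7 (q(c, b) = (6/7)*5 = 30/7)
y = -40
N = 3*I (N = √(-9) = 3*I ≈ 3.0*I)
H = 3*I (H = 3*I - 1*0 = 3*I + 0 = 3*I ≈ 3.0*I)
d(T) = -16/3 - 8*I (d(T) = 4*((3*I + 2)*(-2))/3 = 4*((2 + 3*I)*(-2))/3 = 4*(-4 - 6*I)/3 = -16/3 - 8*I)
F = -42 (F = -2 - 40 = -42)
(F*d(q(-3, -5)))*(-45) = -42*(-16/3 - 8*I)*(-45) = (224 + 336*I)*(-45) = -10080 - 15120*I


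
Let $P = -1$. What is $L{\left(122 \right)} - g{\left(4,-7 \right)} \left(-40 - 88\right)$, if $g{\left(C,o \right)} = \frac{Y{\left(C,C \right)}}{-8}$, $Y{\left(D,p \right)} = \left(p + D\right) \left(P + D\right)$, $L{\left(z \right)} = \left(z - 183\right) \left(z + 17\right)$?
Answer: $-8863$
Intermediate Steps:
$L{\left(z \right)} = \left(-183 + z\right) \left(17 + z\right)$
$Y{\left(D,p \right)} = \left(-1 + D\right) \left(D + p\right)$ ($Y{\left(D,p \right)} = \left(p + D\right) \left(-1 + D\right) = \left(D + p\right) \left(-1 + D\right) = \left(-1 + D\right) \left(D + p\right)$)
$g{\left(C,o \right)} = - \frac{C^{2}}{4} + \frac{C}{4}$ ($g{\left(C,o \right)} = \frac{C^{2} - C - C + C C}{-8} = \left(C^{2} - C - C + C^{2}\right) \left(- \frac{1}{8}\right) = \left(- 2 C + 2 C^{2}\right) \left(- \frac{1}{8}\right) = - \frac{C^{2}}{4} + \frac{C}{4}$)
$L{\left(122 \right)} - g{\left(4,-7 \right)} \left(-40 - 88\right) = \left(-3111 + 122^{2} - 20252\right) - \frac{1}{4} \cdot 4 \left(1 - 4\right) \left(-40 - 88\right) = \left(-3111 + 14884 - 20252\right) - \frac{1}{4} \cdot 4 \left(1 - 4\right) \left(-128\right) = -8479 - \frac{1}{4} \cdot 4 \left(-3\right) \left(-128\right) = -8479 - \left(-3\right) \left(-128\right) = -8479 - 384 = -8863$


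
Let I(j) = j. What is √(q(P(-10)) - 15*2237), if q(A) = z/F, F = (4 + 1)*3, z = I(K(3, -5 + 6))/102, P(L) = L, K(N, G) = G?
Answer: I*√8727655330/510 ≈ 183.18*I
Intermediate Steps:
z = 1/102 (z = (-5 + 6)/102 = 1*(1/102) = 1/102 ≈ 0.0098039)
F = 15 (F = 5*3 = 15)
q(A) = 1/1530 (q(A) = (1/102)/15 = (1/102)*(1/15) = 1/1530)
√(q(P(-10)) - 15*2237) = √(1/1530 - 15*2237) = √(1/1530 - 33555) = √(-51339149/1530) = I*√8727655330/510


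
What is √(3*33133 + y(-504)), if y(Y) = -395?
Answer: 2*√24751 ≈ 314.65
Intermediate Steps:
√(3*33133 + y(-504)) = √(3*33133 - 395) = √(99399 - 395) = √99004 = 2*√24751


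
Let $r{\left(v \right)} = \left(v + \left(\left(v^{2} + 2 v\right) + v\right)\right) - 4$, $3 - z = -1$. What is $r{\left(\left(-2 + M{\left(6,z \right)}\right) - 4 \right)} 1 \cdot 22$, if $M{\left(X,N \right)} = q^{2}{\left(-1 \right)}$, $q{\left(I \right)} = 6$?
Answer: $22352$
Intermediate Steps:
$z = 4$ ($z = 3 - -1 = 3 + 1 = 4$)
$M{\left(X,N \right)} = 36$ ($M{\left(X,N \right)} = 6^{2} = 36$)
$r{\left(v \right)} = -4 + v^{2} + 4 v$ ($r{\left(v \right)} = \left(v + \left(v^{2} + 3 v\right)\right) - 4 = \left(v^{2} + 4 v\right) - 4 = -4 + v^{2} + 4 v$)
$r{\left(\left(-2 + M{\left(6,z \right)}\right) - 4 \right)} 1 \cdot 22 = \left(-4 + \left(\left(-2 + 36\right) - 4\right)^{2} + 4 \left(\left(-2 + 36\right) - 4\right)\right) 1 \cdot 22 = \left(-4 + \left(34 - 4\right)^{2} + 4 \left(34 - 4\right)\right) 1 \cdot 22 = \left(-4 + 30^{2} + 4 \cdot 30\right) 1 \cdot 22 = \left(-4 + 900 + 120\right) 1 \cdot 22 = 1016 \cdot 1 \cdot 22 = 1016 \cdot 22 = 22352$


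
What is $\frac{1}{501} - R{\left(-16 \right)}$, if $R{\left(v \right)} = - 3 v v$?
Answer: $\frac{384769}{501} \approx 768.0$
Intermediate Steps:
$R{\left(v \right)} = - 3 v^{2}$
$\frac{1}{501} - R{\left(-16 \right)} = \frac{1}{501} - - 3 \left(-16\right)^{2} = \frac{1}{501} - \left(-3\right) 256 = \frac{1}{501} - -768 = \frac{1}{501} + 768 = \frac{384769}{501}$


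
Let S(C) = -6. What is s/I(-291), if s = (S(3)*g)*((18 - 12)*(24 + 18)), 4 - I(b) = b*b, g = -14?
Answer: -21168/84677 ≈ -0.24999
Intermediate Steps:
I(b) = 4 - b² (I(b) = 4 - b*b = 4 - b²)
s = 21168 (s = (-6*(-14))*((18 - 12)*(24 + 18)) = 84*(6*42) = 84*252 = 21168)
s/I(-291) = 21168/(4 - 1*(-291)²) = 21168/(4 - 1*84681) = 21168/(4 - 84681) = 21168/(-84677) = 21168*(-1/84677) = -21168/84677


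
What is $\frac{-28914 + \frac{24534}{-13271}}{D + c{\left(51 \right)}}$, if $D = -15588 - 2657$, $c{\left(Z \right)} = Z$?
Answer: $\frac{191871114}{120726287} \approx 1.5893$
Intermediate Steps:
$D = -18245$ ($D = -15588 - 2657 = -18245$)
$\frac{-28914 + \frac{24534}{-13271}}{D + c{\left(51 \right)}} = \frac{-28914 + \frac{24534}{-13271}}{-18245 + 51} = \frac{-28914 + 24534 \left(- \frac{1}{13271}\right)}{-18194} = \left(-28914 - \frac{24534}{13271}\right) \left(- \frac{1}{18194}\right) = \left(- \frac{383742228}{13271}\right) \left(- \frac{1}{18194}\right) = \frac{191871114}{120726287}$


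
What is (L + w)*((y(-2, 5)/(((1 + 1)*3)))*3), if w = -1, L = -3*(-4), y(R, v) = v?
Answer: 55/2 ≈ 27.500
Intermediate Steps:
L = 12
(L + w)*((y(-2, 5)/(((1 + 1)*3)))*3) = (12 - 1)*((5/((1 + 1)*3))*3) = 11*((5/(2*3))*3) = 11*((5/6)*3) = 11*(5/2) = 55/2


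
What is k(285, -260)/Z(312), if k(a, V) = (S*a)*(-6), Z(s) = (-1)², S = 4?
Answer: -6840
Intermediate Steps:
Z(s) = 1
k(a, V) = -24*a (k(a, V) = (4*a)*(-6) = -24*a)
k(285, -260)/Z(312) = -24*285/1 = -6840*1 = -6840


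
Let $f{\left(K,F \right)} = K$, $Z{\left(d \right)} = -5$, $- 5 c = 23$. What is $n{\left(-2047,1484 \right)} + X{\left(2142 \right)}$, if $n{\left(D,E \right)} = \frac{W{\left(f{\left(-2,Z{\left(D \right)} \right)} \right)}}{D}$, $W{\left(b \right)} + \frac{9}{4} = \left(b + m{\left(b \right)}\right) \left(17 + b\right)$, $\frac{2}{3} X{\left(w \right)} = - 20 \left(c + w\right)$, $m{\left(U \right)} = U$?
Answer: $- \frac{525030687}{8188} \approx -64122.0$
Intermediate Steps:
$c = - \frac{23}{5}$ ($c = \left(- \frac{1}{5}\right) 23 = - \frac{23}{5} \approx -4.6$)
$X{\left(w \right)} = 138 - 30 w$ ($X{\left(w \right)} = \frac{3 \left(- 20 \left(- \frac{23}{5} + w\right)\right)}{2} = \frac{3 \left(92 - 20 w\right)}{2} = 138 - 30 w$)
$W{\left(b \right)} = - \frac{9}{4} + 2 b \left(17 + b\right)$ ($W{\left(b \right)} = - \frac{9}{4} + \left(b + b\right) \left(17 + b\right) = - \frac{9}{4} + 2 b \left(17 + b\right)$)
$n{\left(D,E \right)} = - \frac{249}{4 D}$ ($n{\left(D,E \right)} = \frac{- \frac{9}{4} + 2 \left(-2\right)^{2} + 34 \left(-2\right)}{D} = \frac{- \frac{9}{4} + 2 \cdot 4 - 68}{D} = \frac{- \frac{9}{4} + 8 - 68}{D} = - \frac{249}{4 D}$)
$n{\left(-2047,1484 \right)} + X{\left(2142 \right)} = - \frac{249}{4 \left(-2047\right)} + \left(138 - 64260\right) = \left(- \frac{249}{4}\right) \left(- \frac{1}{2047}\right) + \left(138 - 64260\right) = \frac{249}{8188} - 64122 = - \frac{525030687}{8188}$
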